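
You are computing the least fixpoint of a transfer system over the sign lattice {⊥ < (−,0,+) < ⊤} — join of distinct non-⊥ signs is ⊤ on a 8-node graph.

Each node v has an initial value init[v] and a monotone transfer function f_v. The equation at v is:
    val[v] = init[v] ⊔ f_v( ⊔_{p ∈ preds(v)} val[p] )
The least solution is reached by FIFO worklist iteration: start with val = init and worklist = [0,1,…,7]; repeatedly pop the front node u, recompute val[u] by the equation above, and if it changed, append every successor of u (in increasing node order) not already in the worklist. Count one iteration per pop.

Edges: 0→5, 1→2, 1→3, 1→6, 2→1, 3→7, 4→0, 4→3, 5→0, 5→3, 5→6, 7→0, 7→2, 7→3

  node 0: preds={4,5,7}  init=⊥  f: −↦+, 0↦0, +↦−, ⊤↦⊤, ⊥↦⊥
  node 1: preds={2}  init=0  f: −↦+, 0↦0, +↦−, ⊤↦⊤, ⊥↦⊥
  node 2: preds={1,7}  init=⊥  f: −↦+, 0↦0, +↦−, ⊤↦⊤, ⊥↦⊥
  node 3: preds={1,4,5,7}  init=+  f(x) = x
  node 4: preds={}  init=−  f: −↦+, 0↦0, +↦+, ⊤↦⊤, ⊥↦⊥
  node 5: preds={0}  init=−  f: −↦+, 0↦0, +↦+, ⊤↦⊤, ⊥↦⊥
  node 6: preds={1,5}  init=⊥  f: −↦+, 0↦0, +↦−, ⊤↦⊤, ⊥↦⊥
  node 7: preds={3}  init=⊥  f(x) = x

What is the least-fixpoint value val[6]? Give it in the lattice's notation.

⊤

Trace (17 dequeues):
  [1] u=0 | in − | out + | prev ⊥ | push {}
  [2] u=1 | in ⊥ | out 0 | ==
  [3] u=2 | in 0 | out 0 | prev ⊥ | push {1}
  [4] u=3 | in ⊤ | out ⊤ | prev + | push {}
  [5] u=4 | in ⊥ | out − | ==
  [6] u=5 | in + | out ⊤ | prev − | push {0,3}
  [7] u=6 | in ⊤ | out ⊤ | prev ⊥ | push {}
  [8] u=7 | in ⊤ | out ⊤ | prev ⊥ | push {2}
  [9] u=1 | in 0 | out 0 | ==
  [10] u=0 | in ⊤ | out ⊤ | prev + | push {5}
  [11] u=3 | in ⊤ | out ⊤ | ==
  [12] u=2 | in ⊤ | out ⊤ | prev 0 | push {1}
  [13] u=5 | in ⊤ | out ⊤ | ==
  [14] u=1 | in ⊤ | out ⊤ | prev 0 | push {2,3,6}
  [15] u=2 | in ⊤ | out ⊤ | ==
  [16] u=3 | in ⊤ | out ⊤ | ==
  [17] u=6 | in ⊤ | out ⊤ | ==

Converged values:
  [0] ⊤
  [1] ⊤
  [2] ⊤
  [3] ⊤
  [4] −
  [5] ⊤
  [6] ⊤
  [7] ⊤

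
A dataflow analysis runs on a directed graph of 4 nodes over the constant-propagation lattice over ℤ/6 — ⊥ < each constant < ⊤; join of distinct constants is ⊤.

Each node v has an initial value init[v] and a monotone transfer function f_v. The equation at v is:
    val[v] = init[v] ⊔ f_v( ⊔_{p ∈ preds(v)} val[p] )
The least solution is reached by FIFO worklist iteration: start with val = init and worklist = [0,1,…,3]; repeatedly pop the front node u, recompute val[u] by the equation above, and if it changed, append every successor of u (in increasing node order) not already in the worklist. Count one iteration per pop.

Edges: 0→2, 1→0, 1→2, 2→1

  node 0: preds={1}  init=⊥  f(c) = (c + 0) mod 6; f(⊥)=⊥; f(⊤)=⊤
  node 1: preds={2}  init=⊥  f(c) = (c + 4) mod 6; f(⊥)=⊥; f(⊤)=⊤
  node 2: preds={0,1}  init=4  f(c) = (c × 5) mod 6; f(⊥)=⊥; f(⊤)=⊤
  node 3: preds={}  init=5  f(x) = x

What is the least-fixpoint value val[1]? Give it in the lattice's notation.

2

Trace (6 dequeues):
  [1] u=0 | in ⊥ | out ⊥ | ==
  [2] u=1 | in 4 | out 2 | prev ⊥ | push {0}
  [3] u=2 | in 2 | out 4 | ==
  [4] u=3 | in ⊥ | out 5 | ==
  [5] u=0 | in 2 | out 2 | prev ⊥ | push {2}
  [6] u=2 | in 2 | out 4 | ==

Converged values:
  [0] 2
  [1] 2
  [2] 4
  [3] 5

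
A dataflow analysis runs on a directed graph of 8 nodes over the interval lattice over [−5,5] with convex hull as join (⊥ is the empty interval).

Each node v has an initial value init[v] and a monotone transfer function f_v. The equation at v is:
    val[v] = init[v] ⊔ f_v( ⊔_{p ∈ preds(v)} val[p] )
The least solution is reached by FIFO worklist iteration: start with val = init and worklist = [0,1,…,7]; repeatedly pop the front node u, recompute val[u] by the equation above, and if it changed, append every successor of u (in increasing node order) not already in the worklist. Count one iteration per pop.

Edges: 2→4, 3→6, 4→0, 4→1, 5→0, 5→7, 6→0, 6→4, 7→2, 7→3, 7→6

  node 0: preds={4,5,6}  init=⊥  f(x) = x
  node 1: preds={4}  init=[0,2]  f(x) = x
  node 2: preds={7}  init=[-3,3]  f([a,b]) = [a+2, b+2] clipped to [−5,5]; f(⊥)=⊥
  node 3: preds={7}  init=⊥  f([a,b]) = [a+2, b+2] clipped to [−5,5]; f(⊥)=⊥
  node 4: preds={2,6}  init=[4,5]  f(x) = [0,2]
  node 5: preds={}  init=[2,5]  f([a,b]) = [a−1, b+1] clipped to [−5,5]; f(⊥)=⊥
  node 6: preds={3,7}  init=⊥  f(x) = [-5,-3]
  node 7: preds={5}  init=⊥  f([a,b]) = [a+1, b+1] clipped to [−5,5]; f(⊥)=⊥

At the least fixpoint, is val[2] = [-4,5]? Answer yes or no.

no

Trace (15 dequeues):
  [1] u=0 | in [2,5] | out [2,5] | prev ⊥ | push {}
  [2] u=1 | in [4,5] | out [0,5] | prev [0,2] | push {}
  [3] u=2 | in ⊥ | out [-3,3] | ==
  [4] u=3 | in ⊥ | out ⊥ | ==
  [5] u=4 | in [-3,3] | out [0,5] | prev [4,5] | push {0,1}
  [6] u=5 | in ⊥ | out [2,5] | ==
  [7] u=6 | in ⊥ | out [-5,-3] | prev ⊥ | push {4}
  [8] u=7 | in [2,5] | out [3,5] | prev ⊥ | push {2,3,6}
  [9] u=0 | in [-5,5] | out [-5,5] | prev [2,5] | push {}
  [10] u=1 | in [0,5] | out [0,5] | ==
  [11] u=4 | in [-5,3] | out [0,5] | ==
  [12] u=2 | in [3,5] | out [-3,5] | prev [-3,3] | push {4}
  [13] u=3 | in [3,5] | out [5,5] | prev ⊥ | push {}
  [14] u=6 | in [3,5] | out [-5,-3] | ==
  [15] u=4 | in [-5,5] | out [0,5] | ==

Converged values:
  [0] [-5,5]
  [1] [0,5]
  [2] [-3,5]
  [3] [5,5]
  [4] [0,5]
  [5] [2,5]
  [6] [-5,-3]
  [7] [3,5]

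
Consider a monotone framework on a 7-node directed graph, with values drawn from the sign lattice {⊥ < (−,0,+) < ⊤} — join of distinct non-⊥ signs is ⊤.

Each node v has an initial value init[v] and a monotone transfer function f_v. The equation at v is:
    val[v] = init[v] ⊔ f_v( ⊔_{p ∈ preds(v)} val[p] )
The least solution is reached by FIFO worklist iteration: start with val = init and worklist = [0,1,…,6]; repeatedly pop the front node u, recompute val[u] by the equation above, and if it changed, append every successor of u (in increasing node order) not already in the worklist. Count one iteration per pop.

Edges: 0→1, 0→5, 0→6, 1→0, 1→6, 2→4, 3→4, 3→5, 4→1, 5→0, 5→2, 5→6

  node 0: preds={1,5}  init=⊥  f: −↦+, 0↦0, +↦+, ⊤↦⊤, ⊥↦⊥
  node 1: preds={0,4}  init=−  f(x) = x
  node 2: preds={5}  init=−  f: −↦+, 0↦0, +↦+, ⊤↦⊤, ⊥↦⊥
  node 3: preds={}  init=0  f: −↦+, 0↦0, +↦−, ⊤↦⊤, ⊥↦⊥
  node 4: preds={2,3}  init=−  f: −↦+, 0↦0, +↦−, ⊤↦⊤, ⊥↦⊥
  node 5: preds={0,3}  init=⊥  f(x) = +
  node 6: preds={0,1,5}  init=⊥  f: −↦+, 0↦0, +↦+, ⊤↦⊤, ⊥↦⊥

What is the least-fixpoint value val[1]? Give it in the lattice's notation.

⊤

Trace (13 dequeues):
  [1] u=0 | in − | out + | prev ⊥ | push {}
  [2] u=1 | in ⊤ | out ⊤ | prev − | push {0}
  [3] u=2 | in ⊥ | out − | ==
  [4] u=3 | in ⊥ | out 0 | ==
  [5] u=4 | in ⊤ | out ⊤ | prev − | push {1}
  [6] u=5 | in ⊤ | out + | prev ⊥ | push {2}
  [7] u=6 | in ⊤ | out ⊤ | prev ⊥ | push {}
  [8] u=0 | in ⊤ | out ⊤ | prev + | push {5,6}
  [9] u=1 | in ⊤ | out ⊤ | ==
  [10] u=2 | in + | out ⊤ | prev − | push {4}
  [11] u=5 | in ⊤ | out + | ==
  [12] u=6 | in ⊤ | out ⊤ | ==
  [13] u=4 | in ⊤ | out ⊤ | ==

Converged values:
  [0] ⊤
  [1] ⊤
  [2] ⊤
  [3] 0
  [4] ⊤
  [5] +
  [6] ⊤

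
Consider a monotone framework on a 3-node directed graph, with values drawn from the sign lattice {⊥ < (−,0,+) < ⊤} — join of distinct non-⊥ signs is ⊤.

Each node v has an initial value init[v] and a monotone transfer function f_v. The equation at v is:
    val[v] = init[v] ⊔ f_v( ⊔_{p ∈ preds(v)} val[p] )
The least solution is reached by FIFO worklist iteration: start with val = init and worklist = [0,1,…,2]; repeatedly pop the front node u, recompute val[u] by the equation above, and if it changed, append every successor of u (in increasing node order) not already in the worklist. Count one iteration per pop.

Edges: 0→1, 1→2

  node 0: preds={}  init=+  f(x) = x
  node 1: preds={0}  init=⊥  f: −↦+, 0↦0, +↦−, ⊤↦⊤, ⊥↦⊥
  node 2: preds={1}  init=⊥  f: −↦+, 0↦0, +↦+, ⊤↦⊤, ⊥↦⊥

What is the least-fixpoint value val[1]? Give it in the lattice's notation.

Iteration log — 3 steps:
  step 1. node 0  ⊔preds=⊥  new=+  stable
  step 2. node 1  ⊔preds=+  new=−  old=⊥  +wl: 
  step 3. node 2  ⊔preds=−  new=+  old=⊥  +wl: 

Least fixpoint reached:
  node 0: +
  node 1: −
  node 2: +

−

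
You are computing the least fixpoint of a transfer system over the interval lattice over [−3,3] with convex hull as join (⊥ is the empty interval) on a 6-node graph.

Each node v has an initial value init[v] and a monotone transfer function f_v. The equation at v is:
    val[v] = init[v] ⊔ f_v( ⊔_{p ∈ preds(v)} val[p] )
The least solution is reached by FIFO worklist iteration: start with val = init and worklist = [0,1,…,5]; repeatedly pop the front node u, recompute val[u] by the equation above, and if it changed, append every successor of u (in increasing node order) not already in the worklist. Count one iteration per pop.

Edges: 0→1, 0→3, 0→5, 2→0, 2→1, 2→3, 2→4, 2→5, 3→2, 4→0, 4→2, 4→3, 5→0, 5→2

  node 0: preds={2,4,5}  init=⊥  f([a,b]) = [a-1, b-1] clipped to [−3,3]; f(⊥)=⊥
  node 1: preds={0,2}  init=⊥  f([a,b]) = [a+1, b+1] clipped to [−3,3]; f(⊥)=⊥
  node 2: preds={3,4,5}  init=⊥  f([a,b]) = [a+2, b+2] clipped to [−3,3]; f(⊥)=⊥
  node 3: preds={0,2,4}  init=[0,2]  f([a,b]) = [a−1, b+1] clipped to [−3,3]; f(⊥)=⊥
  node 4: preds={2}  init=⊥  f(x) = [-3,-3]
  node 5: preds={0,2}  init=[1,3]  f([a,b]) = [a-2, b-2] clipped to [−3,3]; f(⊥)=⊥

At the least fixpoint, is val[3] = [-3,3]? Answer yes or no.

yes

Worklist (15 pops):
  #1 pop 0: in=[1,3] → [0,2] (was ⊥); enqueue []
  #2 pop 1: in=[0,2] → [1,3] (was ⊥); enqueue []
  #3 pop 2: in=[0,3] → [2,3] (was ⊥); enqueue [0,1]
  #4 pop 3: in=[0,3] → [-1,3] (was [0,2]); enqueue [2]
  #5 pop 4: in=[2,3] → [-3,-3] (was ⊥); enqueue [3]
  #6 pop 5: in=[0,3] → [-2,3] (was [1,3]); enqueue []
  #7 pop 0: in=[-3,3] → [-3,2] (was [0,2]); enqueue [5]
  #8 pop 1: in=[-3,3] → [-2,3] (was [1,3]); enqueue []
  #9 pop 2: in=[-3,3] → [-1,3] (was [2,3]); enqueue [0,1,4]
  #10 pop 3: in=[-3,3] → [-3,3] (was [-1,3]); enqueue [2]
  #11 pop 5: in=[-3,3] → [-3,3] (was [-2,3]); enqueue []
  #12 pop 0: in=[-3,3] → [-3,2] (no change)
  #13 pop 1: in=[-3,3] → [-2,3] (no change)
  #14 pop 4: in=[-1,3] → [-3,-3] (no change)
  #15 pop 2: in=[-3,3] → [-1,3] (no change)

Fixpoint:
  val[0] = [-3,2]
  val[1] = [-2,3]
  val[2] = [-1,3]
  val[3] = [-3,3]
  val[4] = [-3,-3]
  val[5] = [-3,3]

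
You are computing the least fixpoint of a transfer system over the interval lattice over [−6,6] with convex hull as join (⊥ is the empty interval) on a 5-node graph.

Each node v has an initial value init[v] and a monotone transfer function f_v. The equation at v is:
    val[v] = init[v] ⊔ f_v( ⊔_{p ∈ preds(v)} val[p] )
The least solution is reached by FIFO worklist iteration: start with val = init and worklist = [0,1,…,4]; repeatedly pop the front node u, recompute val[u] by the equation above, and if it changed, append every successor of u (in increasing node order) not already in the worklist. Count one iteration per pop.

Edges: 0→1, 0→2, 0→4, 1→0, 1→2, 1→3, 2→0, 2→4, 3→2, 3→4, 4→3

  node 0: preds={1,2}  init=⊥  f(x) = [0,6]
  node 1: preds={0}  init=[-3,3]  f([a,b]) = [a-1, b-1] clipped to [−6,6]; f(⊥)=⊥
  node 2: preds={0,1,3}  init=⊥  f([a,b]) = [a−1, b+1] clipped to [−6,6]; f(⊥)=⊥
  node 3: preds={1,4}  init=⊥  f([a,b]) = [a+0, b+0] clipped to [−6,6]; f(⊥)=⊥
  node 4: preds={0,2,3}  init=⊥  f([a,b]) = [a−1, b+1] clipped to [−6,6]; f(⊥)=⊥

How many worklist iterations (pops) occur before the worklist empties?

14

Trace (14 dequeues):
  [1] u=0 | in [-3,3] | out [0,6] | prev ⊥ | push {}
  [2] u=1 | in [0,6] | out [-3,5] | prev [-3,3] | push {0}
  [3] u=2 | in [-3,6] | out [-4,6] | prev ⊥ | push {}
  [4] u=3 | in [-3,5] | out [-3,5] | prev ⊥ | push {2}
  [5] u=4 | in [-4,6] | out [-5,6] | prev ⊥ | push {3}
  [6] u=0 | in [-4,6] | out [0,6] | ==
  [7] u=2 | in [-3,6] | out [-4,6] | ==
  [8] u=3 | in [-5,6] | out [-5,6] | prev [-3,5] | push {2,4}
  [9] u=2 | in [-5,6] | out [-6,6] | prev [-4,6] | push {0}
  [10] u=4 | in [-6,6] | out [-6,6] | prev [-5,6] | push {3}
  [11] u=0 | in [-6,6] | out [0,6] | ==
  [12] u=3 | in [-6,6] | out [-6,6] | prev [-5,6] | push {2,4}
  [13] u=2 | in [-6,6] | out [-6,6] | ==
  [14] u=4 | in [-6,6] | out [-6,6] | ==

Converged values:
  [0] [0,6]
  [1] [-3,5]
  [2] [-6,6]
  [3] [-6,6]
  [4] [-6,6]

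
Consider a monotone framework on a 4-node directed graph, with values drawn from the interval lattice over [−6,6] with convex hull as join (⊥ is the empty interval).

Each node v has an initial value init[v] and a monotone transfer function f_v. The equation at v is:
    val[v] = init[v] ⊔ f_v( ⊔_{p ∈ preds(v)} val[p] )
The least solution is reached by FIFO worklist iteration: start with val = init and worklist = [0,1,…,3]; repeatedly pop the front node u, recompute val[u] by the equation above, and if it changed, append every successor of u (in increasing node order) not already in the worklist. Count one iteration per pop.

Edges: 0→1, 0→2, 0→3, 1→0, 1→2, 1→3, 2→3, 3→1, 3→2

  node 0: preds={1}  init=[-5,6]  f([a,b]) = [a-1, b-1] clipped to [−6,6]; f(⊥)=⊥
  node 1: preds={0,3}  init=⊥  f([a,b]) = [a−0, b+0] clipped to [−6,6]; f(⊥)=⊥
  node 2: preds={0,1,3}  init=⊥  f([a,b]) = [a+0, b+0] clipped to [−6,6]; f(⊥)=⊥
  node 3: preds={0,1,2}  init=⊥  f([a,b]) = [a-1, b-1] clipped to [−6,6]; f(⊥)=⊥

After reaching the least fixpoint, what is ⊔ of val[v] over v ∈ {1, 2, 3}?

Worklist (9 pops):
  #1 pop 0: in=⊥ → [-5,6] (no change)
  #2 pop 1: in=[-5,6] → [-5,6] (was ⊥); enqueue [0]
  #3 pop 2: in=[-5,6] → [-5,6] (was ⊥); enqueue []
  #4 pop 3: in=[-5,6] → [-6,5] (was ⊥); enqueue [1,2]
  #5 pop 0: in=[-5,6] → [-6,6] (was [-5,6]); enqueue [3]
  #6 pop 1: in=[-6,6] → [-6,6] (was [-5,6]); enqueue [0]
  #7 pop 2: in=[-6,6] → [-6,6] (was [-5,6]); enqueue []
  #8 pop 3: in=[-6,6] → [-6,5] (no change)
  #9 pop 0: in=[-6,6] → [-6,6] (no change)

Fixpoint:
  val[0] = [-6,6]
  val[1] = [-6,6]
  val[2] = [-6,6]
  val[3] = [-6,5]

[-6,6]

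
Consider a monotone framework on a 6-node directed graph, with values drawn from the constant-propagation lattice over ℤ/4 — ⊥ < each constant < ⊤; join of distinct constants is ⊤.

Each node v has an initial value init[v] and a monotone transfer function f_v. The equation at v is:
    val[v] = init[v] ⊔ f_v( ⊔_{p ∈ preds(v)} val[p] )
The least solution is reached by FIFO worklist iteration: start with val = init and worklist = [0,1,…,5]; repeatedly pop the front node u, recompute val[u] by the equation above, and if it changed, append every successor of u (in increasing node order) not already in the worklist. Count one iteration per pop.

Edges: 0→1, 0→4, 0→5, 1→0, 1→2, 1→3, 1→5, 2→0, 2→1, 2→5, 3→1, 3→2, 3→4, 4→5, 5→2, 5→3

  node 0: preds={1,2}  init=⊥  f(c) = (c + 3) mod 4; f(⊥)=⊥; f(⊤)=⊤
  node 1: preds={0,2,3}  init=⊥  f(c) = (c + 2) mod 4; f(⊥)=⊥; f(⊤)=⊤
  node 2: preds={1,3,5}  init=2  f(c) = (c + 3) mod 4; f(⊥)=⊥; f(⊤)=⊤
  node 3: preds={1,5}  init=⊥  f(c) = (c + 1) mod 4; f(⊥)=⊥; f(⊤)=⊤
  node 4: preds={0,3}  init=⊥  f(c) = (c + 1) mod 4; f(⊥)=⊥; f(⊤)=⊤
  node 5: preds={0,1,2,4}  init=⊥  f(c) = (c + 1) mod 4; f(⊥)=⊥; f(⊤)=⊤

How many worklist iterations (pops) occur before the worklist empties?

Iteration log — 12 steps:
  step 1. node 0  ⊔preds=2  new=1  old=⊥  +wl: 
  step 2. node 1  ⊔preds=⊤  new=⊤  old=⊥  +wl: 0
  step 3. node 2  ⊔preds=⊤  new=⊤  old=2  +wl: 1
  step 4. node 3  ⊔preds=⊤  new=⊤  old=⊥  +wl: 2
  step 5. node 4  ⊔preds=⊤  new=⊤  old=⊥  +wl: 
  step 6. node 5  ⊔preds=⊤  new=⊤  old=⊥  +wl: 3
  step 7. node 0  ⊔preds=⊤  new=⊤  old=1  +wl: 4,5
  step 8. node 1  ⊔preds=⊤  new=⊤  stable
  step 9. node 2  ⊔preds=⊤  new=⊤  stable
  step 10. node 3  ⊔preds=⊤  new=⊤  stable
  step 11. node 4  ⊔preds=⊤  new=⊤  stable
  step 12. node 5  ⊔preds=⊤  new=⊤  stable

Least fixpoint reached:
  node 0: ⊤
  node 1: ⊤
  node 2: ⊤
  node 3: ⊤
  node 4: ⊤
  node 5: ⊤

12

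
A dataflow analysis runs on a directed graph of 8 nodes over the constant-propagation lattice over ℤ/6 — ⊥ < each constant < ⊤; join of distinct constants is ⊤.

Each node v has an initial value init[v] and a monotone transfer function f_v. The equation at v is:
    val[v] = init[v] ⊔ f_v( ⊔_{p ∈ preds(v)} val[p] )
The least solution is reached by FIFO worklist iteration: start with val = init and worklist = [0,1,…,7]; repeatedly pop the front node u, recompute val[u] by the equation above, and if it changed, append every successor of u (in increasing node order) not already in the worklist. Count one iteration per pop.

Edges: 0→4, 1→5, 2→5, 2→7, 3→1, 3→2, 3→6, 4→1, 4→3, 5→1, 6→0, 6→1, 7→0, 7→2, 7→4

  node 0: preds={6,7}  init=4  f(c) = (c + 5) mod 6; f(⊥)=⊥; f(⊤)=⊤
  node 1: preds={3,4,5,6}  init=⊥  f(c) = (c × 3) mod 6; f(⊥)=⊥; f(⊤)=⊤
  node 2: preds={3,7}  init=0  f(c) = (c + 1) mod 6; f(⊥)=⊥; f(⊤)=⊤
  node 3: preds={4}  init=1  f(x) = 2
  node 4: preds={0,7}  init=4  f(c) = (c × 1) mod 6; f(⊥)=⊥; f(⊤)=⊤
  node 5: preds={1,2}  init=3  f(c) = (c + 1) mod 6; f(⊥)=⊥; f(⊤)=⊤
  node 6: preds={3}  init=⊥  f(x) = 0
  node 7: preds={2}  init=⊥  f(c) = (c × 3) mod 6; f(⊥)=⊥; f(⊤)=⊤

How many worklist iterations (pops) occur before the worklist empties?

Iteration log — 14 steps:
  step 1. node 0  ⊔preds=⊥  new=4  stable
  step 2. node 1  ⊔preds=⊤  new=⊤  old=⊥  +wl: 
  step 3. node 2  ⊔preds=1  new=⊤  old=0  +wl: 
  step 4. node 3  ⊔preds=4  new=⊤  old=1  +wl: 1,2
  step 5. node 4  ⊔preds=4  new=4  stable
  step 6. node 5  ⊔preds=⊤  new=⊤  old=3  +wl: 
  step 7. node 6  ⊔preds=⊤  new=0  old=⊥  +wl: 0
  step 8. node 7  ⊔preds=⊤  new=⊤  old=⊥  +wl: 4
  step 9. node 1  ⊔preds=⊤  new=⊤  stable
  step 10. node 2  ⊔preds=⊤  new=⊤  stable
  step 11. node 0  ⊔preds=⊤  new=⊤  old=4  +wl: 
  step 12. node 4  ⊔preds=⊤  new=⊤  old=4  +wl: 1,3
  step 13. node 1  ⊔preds=⊤  new=⊤  stable
  step 14. node 3  ⊔preds=⊤  new=⊤  stable

Least fixpoint reached:
  node 0: ⊤
  node 1: ⊤
  node 2: ⊤
  node 3: ⊤
  node 4: ⊤
  node 5: ⊤
  node 6: 0
  node 7: ⊤

14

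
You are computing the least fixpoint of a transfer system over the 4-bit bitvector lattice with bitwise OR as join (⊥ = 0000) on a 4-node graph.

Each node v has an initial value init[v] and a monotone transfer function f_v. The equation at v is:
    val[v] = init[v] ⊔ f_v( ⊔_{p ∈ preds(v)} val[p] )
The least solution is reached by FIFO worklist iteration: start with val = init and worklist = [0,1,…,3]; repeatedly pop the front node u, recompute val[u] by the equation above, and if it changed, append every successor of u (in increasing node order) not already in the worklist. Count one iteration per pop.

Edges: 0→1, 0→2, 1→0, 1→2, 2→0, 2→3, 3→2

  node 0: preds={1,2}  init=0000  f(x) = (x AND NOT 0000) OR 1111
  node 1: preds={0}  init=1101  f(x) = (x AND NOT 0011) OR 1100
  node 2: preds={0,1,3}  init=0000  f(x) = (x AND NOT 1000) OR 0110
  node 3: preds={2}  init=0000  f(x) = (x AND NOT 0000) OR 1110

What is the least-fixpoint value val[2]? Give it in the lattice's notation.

0111

Trace (6 dequeues):
  [1] u=0 | in 1101 | out 1111 | prev 0000 | push {}
  [2] u=1 | in 1111 | out 1101 | ==
  [3] u=2 | in 1111 | out 0111 | prev 0000 | push {0}
  [4] u=3 | in 0111 | out 1111 | prev 0000 | push {2}
  [5] u=0 | in 1111 | out 1111 | ==
  [6] u=2 | in 1111 | out 0111 | ==

Converged values:
  [0] 1111
  [1] 1101
  [2] 0111
  [3] 1111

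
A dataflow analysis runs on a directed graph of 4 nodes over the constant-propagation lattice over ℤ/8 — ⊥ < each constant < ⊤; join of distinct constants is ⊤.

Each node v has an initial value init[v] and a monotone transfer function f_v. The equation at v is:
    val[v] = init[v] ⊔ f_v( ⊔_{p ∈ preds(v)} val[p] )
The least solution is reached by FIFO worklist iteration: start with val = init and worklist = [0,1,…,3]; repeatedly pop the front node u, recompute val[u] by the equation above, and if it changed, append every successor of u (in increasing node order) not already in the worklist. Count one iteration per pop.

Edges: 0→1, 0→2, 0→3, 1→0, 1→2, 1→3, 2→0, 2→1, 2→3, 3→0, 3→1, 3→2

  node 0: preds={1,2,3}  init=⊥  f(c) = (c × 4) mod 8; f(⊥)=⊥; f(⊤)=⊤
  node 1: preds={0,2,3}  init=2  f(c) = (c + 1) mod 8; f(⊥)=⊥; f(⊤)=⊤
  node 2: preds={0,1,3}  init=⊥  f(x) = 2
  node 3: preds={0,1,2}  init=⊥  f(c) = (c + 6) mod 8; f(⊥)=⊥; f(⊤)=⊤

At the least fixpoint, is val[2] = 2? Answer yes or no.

yes

Worklist (8 pops):
  #1 pop 0: in=2 → 0 (was ⊥); enqueue []
  #2 pop 1: in=0 → ⊤ (was 2); enqueue [0]
  #3 pop 2: in=⊤ → 2 (was ⊥); enqueue [1]
  #4 pop 3: in=⊤ → ⊤ (was ⊥); enqueue [2]
  #5 pop 0: in=⊤ → ⊤ (was 0); enqueue [3]
  #6 pop 1: in=⊤ → ⊤ (no change)
  #7 pop 2: in=⊤ → 2 (no change)
  #8 pop 3: in=⊤ → ⊤ (no change)

Fixpoint:
  val[0] = ⊤
  val[1] = ⊤
  val[2] = 2
  val[3] = ⊤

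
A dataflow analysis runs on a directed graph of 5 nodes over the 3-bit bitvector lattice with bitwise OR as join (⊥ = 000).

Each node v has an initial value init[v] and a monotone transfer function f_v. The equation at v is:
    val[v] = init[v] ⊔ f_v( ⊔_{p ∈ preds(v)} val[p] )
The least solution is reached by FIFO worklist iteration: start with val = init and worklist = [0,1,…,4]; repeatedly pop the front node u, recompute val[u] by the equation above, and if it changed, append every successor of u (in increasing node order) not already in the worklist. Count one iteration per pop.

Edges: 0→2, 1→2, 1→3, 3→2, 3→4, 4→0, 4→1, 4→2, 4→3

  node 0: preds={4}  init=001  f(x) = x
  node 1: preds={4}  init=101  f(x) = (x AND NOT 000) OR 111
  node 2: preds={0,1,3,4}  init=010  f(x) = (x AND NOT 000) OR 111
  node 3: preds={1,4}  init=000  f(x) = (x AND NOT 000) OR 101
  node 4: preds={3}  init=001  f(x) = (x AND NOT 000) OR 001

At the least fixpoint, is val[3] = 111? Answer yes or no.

yes

Trace (10 dequeues):
  [1] u=0 | in 001 | out 001 | ==
  [2] u=1 | in 001 | out 111 | prev 101 | push {}
  [3] u=2 | in 111 | out 111 | prev 010 | push {}
  [4] u=3 | in 111 | out 111 | prev 000 | push {2}
  [5] u=4 | in 111 | out 111 | prev 001 | push {0,1,3}
  [6] u=2 | in 111 | out 111 | ==
  [7] u=0 | in 111 | out 111 | prev 001 | push {2}
  [8] u=1 | in 111 | out 111 | ==
  [9] u=3 | in 111 | out 111 | ==
  [10] u=2 | in 111 | out 111 | ==

Converged values:
  [0] 111
  [1] 111
  [2] 111
  [3] 111
  [4] 111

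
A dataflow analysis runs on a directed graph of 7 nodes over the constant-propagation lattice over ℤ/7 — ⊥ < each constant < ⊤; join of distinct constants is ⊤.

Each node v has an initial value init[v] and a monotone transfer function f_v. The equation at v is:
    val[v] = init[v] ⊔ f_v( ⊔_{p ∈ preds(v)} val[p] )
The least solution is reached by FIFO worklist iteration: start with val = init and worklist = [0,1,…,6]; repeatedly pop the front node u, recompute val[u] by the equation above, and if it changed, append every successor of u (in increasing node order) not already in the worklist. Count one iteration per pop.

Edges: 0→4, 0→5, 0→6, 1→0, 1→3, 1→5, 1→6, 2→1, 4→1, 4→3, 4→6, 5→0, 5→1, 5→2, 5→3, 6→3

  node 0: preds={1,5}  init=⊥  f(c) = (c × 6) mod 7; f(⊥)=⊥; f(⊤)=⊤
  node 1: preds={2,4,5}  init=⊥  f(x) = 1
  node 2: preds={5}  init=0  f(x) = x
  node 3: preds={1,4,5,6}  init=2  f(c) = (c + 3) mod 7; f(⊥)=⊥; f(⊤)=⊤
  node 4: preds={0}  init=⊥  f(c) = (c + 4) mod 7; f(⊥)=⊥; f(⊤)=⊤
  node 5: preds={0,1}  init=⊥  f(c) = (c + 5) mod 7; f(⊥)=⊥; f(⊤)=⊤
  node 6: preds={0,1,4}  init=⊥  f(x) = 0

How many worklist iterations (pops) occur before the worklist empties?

18

Trace (18 dequeues):
  [1] u=0 | in ⊥ | out ⊥ | ==
  [2] u=1 | in 0 | out 1 | prev ⊥ | push {0}
  [3] u=2 | in ⊥ | out 0 | ==
  [4] u=3 | in 1 | out ⊤ | prev 2 | push {}
  [5] u=4 | in ⊥ | out ⊥ | ==
  [6] u=5 | in 1 | out 6 | prev ⊥ | push {1,2,3}
  [7] u=6 | in 1 | out 0 | prev ⊥ | push {}
  [8] u=0 | in ⊤ | out ⊤ | prev ⊥ | push {4,5,6}
  [9] u=1 | in ⊤ | out 1 | ==
  [10] u=2 | in 6 | out ⊤ | prev 0 | push {1}
  [11] u=3 | in ⊤ | out ⊤ | ==
  [12] u=4 | in ⊤ | out ⊤ | prev ⊥ | push {3}
  [13] u=5 | in ⊤ | out ⊤ | prev 6 | push {0,2}
  [14] u=6 | in ⊤ | out 0 | ==
  [15] u=1 | in ⊤ | out 1 | ==
  [16] u=3 | in ⊤ | out ⊤ | ==
  [17] u=0 | in ⊤ | out ⊤ | ==
  [18] u=2 | in ⊤ | out ⊤ | ==

Converged values:
  [0] ⊤
  [1] 1
  [2] ⊤
  [3] ⊤
  [4] ⊤
  [5] ⊤
  [6] 0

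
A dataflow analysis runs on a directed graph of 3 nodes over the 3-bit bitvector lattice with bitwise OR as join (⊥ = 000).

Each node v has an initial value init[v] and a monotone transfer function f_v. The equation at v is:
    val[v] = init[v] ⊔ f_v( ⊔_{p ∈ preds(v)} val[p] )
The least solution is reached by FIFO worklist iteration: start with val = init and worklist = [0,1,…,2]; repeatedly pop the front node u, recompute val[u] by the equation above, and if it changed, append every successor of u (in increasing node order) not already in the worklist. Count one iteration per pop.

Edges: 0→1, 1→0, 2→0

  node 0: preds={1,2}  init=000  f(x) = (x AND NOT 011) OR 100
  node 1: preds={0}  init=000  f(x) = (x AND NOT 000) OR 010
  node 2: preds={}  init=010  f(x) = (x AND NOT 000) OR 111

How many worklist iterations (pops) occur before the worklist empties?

4

Trace (4 dequeues):
  [1] u=0 | in 010 | out 100 | prev 000 | push {}
  [2] u=1 | in 100 | out 110 | prev 000 | push {0}
  [3] u=2 | in 000 | out 111 | prev 010 | push {}
  [4] u=0 | in 111 | out 100 | ==

Converged values:
  [0] 100
  [1] 110
  [2] 111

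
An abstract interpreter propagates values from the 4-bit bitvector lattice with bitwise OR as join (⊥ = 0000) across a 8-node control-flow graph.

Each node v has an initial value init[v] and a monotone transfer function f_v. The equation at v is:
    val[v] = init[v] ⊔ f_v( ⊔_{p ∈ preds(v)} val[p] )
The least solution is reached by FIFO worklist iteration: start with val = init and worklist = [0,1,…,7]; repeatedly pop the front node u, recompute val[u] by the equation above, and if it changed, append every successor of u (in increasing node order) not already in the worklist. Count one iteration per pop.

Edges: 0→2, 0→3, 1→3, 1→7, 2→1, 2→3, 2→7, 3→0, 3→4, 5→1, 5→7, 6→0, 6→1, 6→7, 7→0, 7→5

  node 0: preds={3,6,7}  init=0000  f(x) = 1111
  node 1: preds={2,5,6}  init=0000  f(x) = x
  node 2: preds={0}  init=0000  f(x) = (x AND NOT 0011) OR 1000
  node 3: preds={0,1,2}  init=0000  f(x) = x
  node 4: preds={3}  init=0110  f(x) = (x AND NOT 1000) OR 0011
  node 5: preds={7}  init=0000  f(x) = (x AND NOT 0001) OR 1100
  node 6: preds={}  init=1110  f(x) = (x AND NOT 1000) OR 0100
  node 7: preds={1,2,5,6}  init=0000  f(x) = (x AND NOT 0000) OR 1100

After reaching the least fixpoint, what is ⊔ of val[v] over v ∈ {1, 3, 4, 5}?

Iteration log — 13 steps:
  step 1. node 0  ⊔preds=1110  new=1111  old=0000  +wl: 
  step 2. node 1  ⊔preds=1110  new=1110  old=0000  +wl: 
  step 3. node 2  ⊔preds=1111  new=1100  old=0000  +wl: 1
  step 4. node 3  ⊔preds=1111  new=1111  old=0000  +wl: 0
  step 5. node 4  ⊔preds=1111  new=0111  old=0110  +wl: 
  step 6. node 5  ⊔preds=0000  new=1100  old=0000  +wl: 
  step 7. node 6  ⊔preds=0000  new=1110  stable
  step 8. node 7  ⊔preds=1110  new=1110  old=0000  +wl: 5
  step 9. node 1  ⊔preds=1110  new=1110  stable
  step 10. node 0  ⊔preds=1111  new=1111  stable
  step 11. node 5  ⊔preds=1110  new=1110  old=1100  +wl: 1,7
  step 12. node 1  ⊔preds=1110  new=1110  stable
  step 13. node 7  ⊔preds=1110  new=1110  stable

Least fixpoint reached:
  node 0: 1111
  node 1: 1110
  node 2: 1100
  node 3: 1111
  node 4: 0111
  node 5: 1110
  node 6: 1110
  node 7: 1110

1111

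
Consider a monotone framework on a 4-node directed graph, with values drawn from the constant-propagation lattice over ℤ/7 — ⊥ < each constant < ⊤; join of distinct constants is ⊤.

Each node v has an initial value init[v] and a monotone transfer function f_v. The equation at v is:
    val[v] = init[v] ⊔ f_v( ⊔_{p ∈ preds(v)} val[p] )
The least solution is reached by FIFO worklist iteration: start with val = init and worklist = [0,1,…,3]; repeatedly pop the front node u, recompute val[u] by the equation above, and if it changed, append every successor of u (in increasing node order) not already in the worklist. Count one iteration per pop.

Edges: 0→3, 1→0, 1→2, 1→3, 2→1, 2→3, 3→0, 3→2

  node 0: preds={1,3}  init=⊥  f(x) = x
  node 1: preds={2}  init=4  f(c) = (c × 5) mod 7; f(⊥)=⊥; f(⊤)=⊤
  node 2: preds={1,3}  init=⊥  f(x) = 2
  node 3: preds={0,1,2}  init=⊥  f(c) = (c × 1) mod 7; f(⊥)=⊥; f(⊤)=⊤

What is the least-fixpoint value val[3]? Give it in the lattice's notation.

Trace (8 dequeues):
  [1] u=0 | in 4 | out 4 | prev ⊥ | push {}
  [2] u=1 | in ⊥ | out 4 | ==
  [3] u=2 | in 4 | out 2 | prev ⊥ | push {1}
  [4] u=3 | in ⊤ | out ⊤ | prev ⊥ | push {0,2}
  [5] u=1 | in 2 | out ⊤ | prev 4 | push {3}
  [6] u=0 | in ⊤ | out ⊤ | prev 4 | push {}
  [7] u=2 | in ⊤ | out 2 | ==
  [8] u=3 | in ⊤ | out ⊤ | ==

Converged values:
  [0] ⊤
  [1] ⊤
  [2] 2
  [3] ⊤

⊤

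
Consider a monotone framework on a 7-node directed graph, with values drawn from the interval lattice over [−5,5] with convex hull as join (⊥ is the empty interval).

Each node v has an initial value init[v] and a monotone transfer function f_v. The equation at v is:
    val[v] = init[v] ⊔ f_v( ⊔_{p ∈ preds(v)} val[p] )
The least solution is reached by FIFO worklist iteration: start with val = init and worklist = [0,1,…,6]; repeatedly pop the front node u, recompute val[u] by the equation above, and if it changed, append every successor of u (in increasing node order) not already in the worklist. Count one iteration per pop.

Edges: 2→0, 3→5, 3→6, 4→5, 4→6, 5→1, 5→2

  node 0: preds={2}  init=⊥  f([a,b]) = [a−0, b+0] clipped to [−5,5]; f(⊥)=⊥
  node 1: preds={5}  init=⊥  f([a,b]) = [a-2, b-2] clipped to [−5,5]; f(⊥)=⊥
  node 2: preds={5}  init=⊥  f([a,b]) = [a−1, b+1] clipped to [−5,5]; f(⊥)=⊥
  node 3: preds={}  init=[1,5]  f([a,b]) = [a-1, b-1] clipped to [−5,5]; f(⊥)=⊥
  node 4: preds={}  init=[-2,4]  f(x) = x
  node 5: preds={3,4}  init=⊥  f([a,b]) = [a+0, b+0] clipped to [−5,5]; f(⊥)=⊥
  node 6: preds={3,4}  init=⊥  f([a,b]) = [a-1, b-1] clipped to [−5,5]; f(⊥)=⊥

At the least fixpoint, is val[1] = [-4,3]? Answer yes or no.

yes

Iteration log — 10 steps:
  step 1. node 0  ⊔preds=⊥  new=⊥  stable
  step 2. node 1  ⊔preds=⊥  new=⊥  stable
  step 3. node 2  ⊔preds=⊥  new=⊥  stable
  step 4. node 3  ⊔preds=⊥  new=[1,5]  stable
  step 5. node 4  ⊔preds=⊥  new=[-2,4]  stable
  step 6. node 5  ⊔preds=[-2,5]  new=[-2,5]  old=⊥  +wl: 1,2
  step 7. node 6  ⊔preds=[-2,5]  new=[-3,4]  old=⊥  +wl: 
  step 8. node 1  ⊔preds=[-2,5]  new=[-4,3]  old=⊥  +wl: 
  step 9. node 2  ⊔preds=[-2,5]  new=[-3,5]  old=⊥  +wl: 0
  step 10. node 0  ⊔preds=[-3,5]  new=[-3,5]  old=⊥  +wl: 

Least fixpoint reached:
  node 0: [-3,5]
  node 1: [-4,3]
  node 2: [-3,5]
  node 3: [1,5]
  node 4: [-2,4]
  node 5: [-2,5]
  node 6: [-3,4]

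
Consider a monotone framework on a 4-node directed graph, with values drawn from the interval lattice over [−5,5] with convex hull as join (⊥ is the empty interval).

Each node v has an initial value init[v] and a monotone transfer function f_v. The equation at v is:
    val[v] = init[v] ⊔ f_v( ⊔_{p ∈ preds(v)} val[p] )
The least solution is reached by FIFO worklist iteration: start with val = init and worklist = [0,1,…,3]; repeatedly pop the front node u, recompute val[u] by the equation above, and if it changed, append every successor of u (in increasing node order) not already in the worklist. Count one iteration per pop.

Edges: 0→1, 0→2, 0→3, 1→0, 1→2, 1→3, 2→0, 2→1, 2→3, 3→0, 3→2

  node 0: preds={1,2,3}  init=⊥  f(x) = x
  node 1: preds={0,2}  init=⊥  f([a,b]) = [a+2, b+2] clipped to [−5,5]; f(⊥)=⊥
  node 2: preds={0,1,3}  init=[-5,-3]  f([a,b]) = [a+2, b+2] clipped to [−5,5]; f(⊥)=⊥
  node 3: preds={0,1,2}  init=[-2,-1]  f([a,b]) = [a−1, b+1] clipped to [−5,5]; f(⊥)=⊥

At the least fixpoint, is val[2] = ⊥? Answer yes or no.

no

Trace (12 dequeues):
  [1] u=0 | in [-5,-1] | out [-5,-1] | prev ⊥ | push {}
  [2] u=1 | in [-5,-1] | out [-3,1] | prev ⊥ | push {0}
  [3] u=2 | in [-5,1] | out [-5,3] | prev [-5,-3] | push {1}
  [4] u=3 | in [-5,3] | out [-5,4] | prev [-2,-1] | push {2}
  [5] u=0 | in [-5,4] | out [-5,4] | prev [-5,-1] | push {3}
  [6] u=1 | in [-5,4] | out [-3,5] | prev [-3,1] | push {0}
  [7] u=2 | in [-5,5] | out [-5,5] | prev [-5,3] | push {1}
  [8] u=3 | in [-5,5] | out [-5,5] | prev [-5,4] | push {2}
  [9] u=0 | in [-5,5] | out [-5,5] | prev [-5,4] | push {3}
  [10] u=1 | in [-5,5] | out [-3,5] | ==
  [11] u=2 | in [-5,5] | out [-5,5] | ==
  [12] u=3 | in [-5,5] | out [-5,5] | ==

Converged values:
  [0] [-5,5]
  [1] [-3,5]
  [2] [-5,5]
  [3] [-5,5]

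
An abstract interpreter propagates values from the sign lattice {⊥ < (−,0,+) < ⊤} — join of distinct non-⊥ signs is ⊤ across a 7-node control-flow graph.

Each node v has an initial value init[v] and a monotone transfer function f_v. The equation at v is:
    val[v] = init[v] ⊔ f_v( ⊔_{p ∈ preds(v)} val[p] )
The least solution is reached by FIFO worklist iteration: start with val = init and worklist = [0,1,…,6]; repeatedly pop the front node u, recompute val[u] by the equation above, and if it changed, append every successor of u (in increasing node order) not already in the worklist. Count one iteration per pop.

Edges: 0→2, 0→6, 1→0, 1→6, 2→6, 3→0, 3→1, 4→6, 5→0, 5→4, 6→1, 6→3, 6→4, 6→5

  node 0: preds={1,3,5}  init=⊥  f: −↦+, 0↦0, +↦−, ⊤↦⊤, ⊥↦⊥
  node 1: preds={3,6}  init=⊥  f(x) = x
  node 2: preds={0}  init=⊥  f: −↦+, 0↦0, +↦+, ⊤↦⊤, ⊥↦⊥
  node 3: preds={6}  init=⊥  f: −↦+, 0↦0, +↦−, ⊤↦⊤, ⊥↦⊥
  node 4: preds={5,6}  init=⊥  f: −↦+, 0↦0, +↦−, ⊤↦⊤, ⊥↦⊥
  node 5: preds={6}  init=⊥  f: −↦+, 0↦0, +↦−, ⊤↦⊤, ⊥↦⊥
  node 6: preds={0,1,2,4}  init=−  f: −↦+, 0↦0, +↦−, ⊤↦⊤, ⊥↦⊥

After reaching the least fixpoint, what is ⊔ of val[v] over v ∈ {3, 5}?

Worklist (17 pops):
  #1 pop 0: in=⊥ → ⊥ (no change)
  #2 pop 1: in=− → − (was ⊥); enqueue [0]
  #3 pop 2: in=⊥ → ⊥ (no change)
  #4 pop 3: in=− → + (was ⊥); enqueue [1]
  #5 pop 4: in=− → + (was ⊥); enqueue []
  #6 pop 5: in=− → + (was ⊥); enqueue [4]
  #7 pop 6: in=⊤ → ⊤ (was −); enqueue [3,5]
  #8 pop 0: in=⊤ → ⊤ (was ⊥); enqueue [2,6]
  #9 pop 1: in=⊤ → ⊤ (was −); enqueue [0]
  #10 pop 4: in=⊤ → ⊤ (was +); enqueue []
  #11 pop 3: in=⊤ → ⊤ (was +); enqueue [1]
  #12 pop 5: in=⊤ → ⊤ (was +); enqueue [4]
  #13 pop 2: in=⊤ → ⊤ (was ⊥); enqueue []
  #14 pop 6: in=⊤ → ⊤ (no change)
  #15 pop 0: in=⊤ → ⊤ (no change)
  #16 pop 1: in=⊤ → ⊤ (no change)
  #17 pop 4: in=⊤ → ⊤ (no change)

Fixpoint:
  val[0] = ⊤
  val[1] = ⊤
  val[2] = ⊤
  val[3] = ⊤
  val[4] = ⊤
  val[5] = ⊤
  val[6] = ⊤

⊤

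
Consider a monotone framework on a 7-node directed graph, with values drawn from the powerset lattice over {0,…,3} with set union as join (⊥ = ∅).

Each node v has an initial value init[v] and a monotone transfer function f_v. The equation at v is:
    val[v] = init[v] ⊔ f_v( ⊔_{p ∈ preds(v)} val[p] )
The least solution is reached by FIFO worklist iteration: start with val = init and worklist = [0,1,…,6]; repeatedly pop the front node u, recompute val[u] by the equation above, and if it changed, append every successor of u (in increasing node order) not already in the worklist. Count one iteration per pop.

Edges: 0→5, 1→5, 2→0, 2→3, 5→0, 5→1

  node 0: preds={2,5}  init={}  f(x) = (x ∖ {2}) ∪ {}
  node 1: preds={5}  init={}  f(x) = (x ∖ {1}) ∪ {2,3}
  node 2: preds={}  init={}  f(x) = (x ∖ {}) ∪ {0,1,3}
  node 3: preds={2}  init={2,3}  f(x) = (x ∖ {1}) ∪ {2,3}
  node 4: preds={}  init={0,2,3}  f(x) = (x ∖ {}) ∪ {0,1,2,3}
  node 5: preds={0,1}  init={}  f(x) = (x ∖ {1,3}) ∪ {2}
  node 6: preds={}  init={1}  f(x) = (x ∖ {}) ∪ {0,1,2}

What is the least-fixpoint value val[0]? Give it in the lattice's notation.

Iteration log — 13 steps:
  step 1. node 0  ⊔preds={}  new={}  stable
  step 2. node 1  ⊔preds={}  new={2,3}  old={}  +wl: 
  step 3. node 2  ⊔preds={}  new={0,1,3}  old={}  +wl: 0
  step 4. node 3  ⊔preds={0,1,3}  new={0,2,3}  old={2,3}  +wl: 
  step 5. node 4  ⊔preds={}  new={0,1,2,3}  old={0,2,3}  +wl: 
  step 6. node 5  ⊔preds={2,3}  new={2}  old={}  +wl: 1
  step 7. node 6  ⊔preds={}  new={0,1,2}  old={1}  +wl: 
  step 8. node 0  ⊔preds={0,1,2,3}  new={0,1,3}  old={}  +wl: 5
  step 9. node 1  ⊔preds={2}  new={2,3}  stable
  step 10. node 5  ⊔preds={0,1,2,3}  new={0,2}  old={2}  +wl: 0,1
  step 11. node 0  ⊔preds={0,1,2,3}  new={0,1,3}  stable
  step 12. node 1  ⊔preds={0,2}  new={0,2,3}  old={2,3}  +wl: 5
  step 13. node 5  ⊔preds={0,1,2,3}  new={0,2}  stable

Least fixpoint reached:
  node 0: {0,1,3}
  node 1: {0,2,3}
  node 2: {0,1,3}
  node 3: {0,2,3}
  node 4: {0,1,2,3}
  node 5: {0,2}
  node 6: {0,1,2}

{0,1,3}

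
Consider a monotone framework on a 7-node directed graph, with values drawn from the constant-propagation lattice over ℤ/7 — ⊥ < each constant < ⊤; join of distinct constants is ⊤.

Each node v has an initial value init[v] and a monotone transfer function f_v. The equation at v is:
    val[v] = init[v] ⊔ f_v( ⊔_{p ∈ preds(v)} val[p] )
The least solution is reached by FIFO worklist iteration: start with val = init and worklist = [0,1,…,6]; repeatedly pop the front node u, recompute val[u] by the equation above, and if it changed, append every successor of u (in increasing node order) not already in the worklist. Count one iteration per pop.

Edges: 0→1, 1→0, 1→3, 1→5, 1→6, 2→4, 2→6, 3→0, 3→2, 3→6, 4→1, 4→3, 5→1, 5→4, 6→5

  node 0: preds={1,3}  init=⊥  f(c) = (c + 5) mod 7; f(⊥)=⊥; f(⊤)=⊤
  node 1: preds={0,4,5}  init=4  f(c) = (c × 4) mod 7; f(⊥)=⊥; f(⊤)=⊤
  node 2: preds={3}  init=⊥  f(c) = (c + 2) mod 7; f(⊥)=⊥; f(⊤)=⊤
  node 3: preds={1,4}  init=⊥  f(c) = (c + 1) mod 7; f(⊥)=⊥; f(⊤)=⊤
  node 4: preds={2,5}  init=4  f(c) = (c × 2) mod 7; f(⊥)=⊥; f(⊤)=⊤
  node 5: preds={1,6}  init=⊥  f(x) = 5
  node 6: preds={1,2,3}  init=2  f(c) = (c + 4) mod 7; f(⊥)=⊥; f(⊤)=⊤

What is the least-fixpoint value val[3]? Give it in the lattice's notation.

⊤

Iteration log — 15 steps:
  step 1. node 0  ⊔preds=4  new=2  old=⊥  +wl: 
  step 2. node 1  ⊔preds=⊤  new=⊤  old=4  +wl: 0
  step 3. node 2  ⊔preds=⊥  new=⊥  stable
  step 4. node 3  ⊔preds=⊤  new=⊤  old=⊥  +wl: 2
  step 5. node 4  ⊔preds=⊥  new=4  stable
  step 6. node 5  ⊔preds=⊤  new=5  old=⊥  +wl: 1,4
  step 7. node 6  ⊔preds=⊤  new=⊤  old=2  +wl: 5
  step 8. node 0  ⊔preds=⊤  new=⊤  old=2  +wl: 
  step 9. node 2  ⊔preds=⊤  new=⊤  old=⊥  +wl: 6
  step 10. node 1  ⊔preds=⊤  new=⊤  stable
  step 11. node 4  ⊔preds=⊤  new=⊤  old=4  +wl: 1,3
  step 12. node 5  ⊔preds=⊤  new=5  stable
  step 13. node 6  ⊔preds=⊤  new=⊤  stable
  step 14. node 1  ⊔preds=⊤  new=⊤  stable
  step 15. node 3  ⊔preds=⊤  new=⊤  stable

Least fixpoint reached:
  node 0: ⊤
  node 1: ⊤
  node 2: ⊤
  node 3: ⊤
  node 4: ⊤
  node 5: 5
  node 6: ⊤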